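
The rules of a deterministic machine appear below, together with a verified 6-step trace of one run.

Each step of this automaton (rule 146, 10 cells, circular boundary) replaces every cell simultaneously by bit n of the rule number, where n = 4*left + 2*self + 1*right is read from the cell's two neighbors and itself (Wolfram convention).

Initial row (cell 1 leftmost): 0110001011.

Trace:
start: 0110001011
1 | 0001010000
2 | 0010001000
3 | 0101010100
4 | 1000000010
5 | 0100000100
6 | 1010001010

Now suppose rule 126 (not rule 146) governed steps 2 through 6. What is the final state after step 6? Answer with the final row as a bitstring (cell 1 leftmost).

(re-executing steps 2..6 under rule 126; state before step 2: 0001010000)
2 | 0011111000
3 | 0110001100
4 | 1111011110
5 | 1001110011
6 | 1111011110

1111011110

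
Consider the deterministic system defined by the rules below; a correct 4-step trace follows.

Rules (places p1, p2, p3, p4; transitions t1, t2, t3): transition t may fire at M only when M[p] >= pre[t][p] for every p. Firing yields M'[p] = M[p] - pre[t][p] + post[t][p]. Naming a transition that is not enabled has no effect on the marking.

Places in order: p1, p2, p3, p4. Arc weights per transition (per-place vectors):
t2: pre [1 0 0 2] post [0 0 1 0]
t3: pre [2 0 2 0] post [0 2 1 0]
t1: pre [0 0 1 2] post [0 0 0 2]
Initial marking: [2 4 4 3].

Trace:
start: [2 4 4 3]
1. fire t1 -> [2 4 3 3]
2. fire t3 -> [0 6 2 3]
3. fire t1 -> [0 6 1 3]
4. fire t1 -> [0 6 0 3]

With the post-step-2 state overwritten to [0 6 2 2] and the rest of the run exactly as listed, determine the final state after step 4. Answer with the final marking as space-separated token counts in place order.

state after step 2 := [0 6 2 2]
3. fire t1 -> [0 6 1 2]
4. fire t1 -> [0 6 0 2]

0 6 0 2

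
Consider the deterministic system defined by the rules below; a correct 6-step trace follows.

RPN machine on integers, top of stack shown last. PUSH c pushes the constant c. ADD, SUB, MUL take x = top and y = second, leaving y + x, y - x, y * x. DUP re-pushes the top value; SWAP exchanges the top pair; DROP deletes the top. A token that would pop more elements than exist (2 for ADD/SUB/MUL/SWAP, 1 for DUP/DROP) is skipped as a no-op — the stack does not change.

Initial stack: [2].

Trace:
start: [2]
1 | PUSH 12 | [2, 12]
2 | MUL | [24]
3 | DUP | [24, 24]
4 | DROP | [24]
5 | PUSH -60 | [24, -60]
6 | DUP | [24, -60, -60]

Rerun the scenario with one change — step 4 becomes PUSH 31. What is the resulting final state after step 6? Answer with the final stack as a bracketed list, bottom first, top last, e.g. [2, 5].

(re-executing from step 4 with the substitution; state before step 4: [24, 24])
4 | PUSH 31 | [24, 24, 31]
5 | PUSH -60 | [24, 24, 31, -60]
6 | DUP | [24, 24, 31, -60, -60]

[24, 24, 31, -60, -60]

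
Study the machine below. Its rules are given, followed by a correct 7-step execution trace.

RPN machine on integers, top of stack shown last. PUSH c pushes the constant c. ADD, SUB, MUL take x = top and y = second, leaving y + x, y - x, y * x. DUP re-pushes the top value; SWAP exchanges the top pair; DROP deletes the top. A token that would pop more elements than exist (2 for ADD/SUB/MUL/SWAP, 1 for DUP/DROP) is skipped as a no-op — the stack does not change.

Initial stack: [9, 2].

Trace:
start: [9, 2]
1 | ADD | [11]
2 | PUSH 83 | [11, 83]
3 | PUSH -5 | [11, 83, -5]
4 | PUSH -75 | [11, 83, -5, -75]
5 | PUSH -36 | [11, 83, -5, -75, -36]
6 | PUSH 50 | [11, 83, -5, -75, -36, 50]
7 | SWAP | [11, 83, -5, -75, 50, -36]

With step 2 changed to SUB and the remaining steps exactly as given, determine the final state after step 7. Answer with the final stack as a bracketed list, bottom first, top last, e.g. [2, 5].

(re-executing from step 2 with the substitution; state before step 2: [11])
2 | SUB | [11]
3 | PUSH -5 | [11, -5]
4 | PUSH -75 | [11, -5, -75]
5 | PUSH -36 | [11, -5, -75, -36]
6 | PUSH 50 | [11, -5, -75, -36, 50]
7 | SWAP | [11, -5, -75, 50, -36]

[11, -5, -75, 50, -36]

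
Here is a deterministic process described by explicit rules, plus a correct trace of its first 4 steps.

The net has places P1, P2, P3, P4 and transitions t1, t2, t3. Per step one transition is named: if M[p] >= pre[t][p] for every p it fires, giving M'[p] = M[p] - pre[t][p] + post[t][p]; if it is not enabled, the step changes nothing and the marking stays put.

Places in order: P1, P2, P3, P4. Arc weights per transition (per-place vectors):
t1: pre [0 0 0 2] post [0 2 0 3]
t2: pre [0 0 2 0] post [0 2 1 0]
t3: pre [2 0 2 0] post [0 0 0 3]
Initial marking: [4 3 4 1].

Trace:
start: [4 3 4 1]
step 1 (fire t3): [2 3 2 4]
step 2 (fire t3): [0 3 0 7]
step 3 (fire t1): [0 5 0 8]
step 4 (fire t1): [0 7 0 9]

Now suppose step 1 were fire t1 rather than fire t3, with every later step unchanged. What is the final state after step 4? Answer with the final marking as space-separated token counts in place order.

2 7 2 6

(re-executing from step 1 with the substitution; state before step 1: [4 3 4 1])
step 1 (fire t1): [4 3 4 1]
step 2 (fire t3): [2 3 2 4]
step 3 (fire t1): [2 5 2 5]
step 4 (fire t1): [2 7 2 6]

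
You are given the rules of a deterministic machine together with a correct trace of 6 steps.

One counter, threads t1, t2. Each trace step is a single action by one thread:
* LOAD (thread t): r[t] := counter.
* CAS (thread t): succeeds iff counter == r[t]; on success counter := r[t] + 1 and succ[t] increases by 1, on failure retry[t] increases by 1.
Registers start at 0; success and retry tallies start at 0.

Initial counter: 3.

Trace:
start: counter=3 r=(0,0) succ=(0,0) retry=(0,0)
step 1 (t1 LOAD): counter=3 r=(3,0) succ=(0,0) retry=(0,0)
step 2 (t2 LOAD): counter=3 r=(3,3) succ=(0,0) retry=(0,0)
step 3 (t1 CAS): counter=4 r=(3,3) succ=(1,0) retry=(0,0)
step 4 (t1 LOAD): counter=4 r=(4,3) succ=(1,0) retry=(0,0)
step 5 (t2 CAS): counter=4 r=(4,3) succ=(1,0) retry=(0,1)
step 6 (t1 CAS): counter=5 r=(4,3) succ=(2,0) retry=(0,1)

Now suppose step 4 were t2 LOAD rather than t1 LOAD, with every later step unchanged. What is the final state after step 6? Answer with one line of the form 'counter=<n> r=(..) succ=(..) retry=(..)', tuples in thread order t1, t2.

counter=5 r=(3,4) succ=(1,1) retry=(1,0)

(re-executing from step 4 with the substitution; state before step 4: counter=4 r=(3,3) succ=(1,0) retry=(0,0))
step 4 (t2 LOAD): counter=4 r=(3,4) succ=(1,0) retry=(0,0)
step 5 (t2 CAS): counter=5 r=(3,4) succ=(1,1) retry=(0,0)
step 6 (t1 CAS): counter=5 r=(3,4) succ=(1,1) retry=(1,0)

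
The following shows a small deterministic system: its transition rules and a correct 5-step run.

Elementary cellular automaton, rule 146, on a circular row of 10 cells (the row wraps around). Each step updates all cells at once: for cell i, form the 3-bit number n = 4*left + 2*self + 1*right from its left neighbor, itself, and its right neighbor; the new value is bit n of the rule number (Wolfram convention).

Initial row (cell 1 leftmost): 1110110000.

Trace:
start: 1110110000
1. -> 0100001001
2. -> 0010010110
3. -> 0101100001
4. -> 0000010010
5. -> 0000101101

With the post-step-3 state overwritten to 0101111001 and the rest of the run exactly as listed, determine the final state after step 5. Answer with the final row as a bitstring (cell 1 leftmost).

0001000001

state after step 3 := 0101111001
4. -> 0000110110
5. -> 0001000001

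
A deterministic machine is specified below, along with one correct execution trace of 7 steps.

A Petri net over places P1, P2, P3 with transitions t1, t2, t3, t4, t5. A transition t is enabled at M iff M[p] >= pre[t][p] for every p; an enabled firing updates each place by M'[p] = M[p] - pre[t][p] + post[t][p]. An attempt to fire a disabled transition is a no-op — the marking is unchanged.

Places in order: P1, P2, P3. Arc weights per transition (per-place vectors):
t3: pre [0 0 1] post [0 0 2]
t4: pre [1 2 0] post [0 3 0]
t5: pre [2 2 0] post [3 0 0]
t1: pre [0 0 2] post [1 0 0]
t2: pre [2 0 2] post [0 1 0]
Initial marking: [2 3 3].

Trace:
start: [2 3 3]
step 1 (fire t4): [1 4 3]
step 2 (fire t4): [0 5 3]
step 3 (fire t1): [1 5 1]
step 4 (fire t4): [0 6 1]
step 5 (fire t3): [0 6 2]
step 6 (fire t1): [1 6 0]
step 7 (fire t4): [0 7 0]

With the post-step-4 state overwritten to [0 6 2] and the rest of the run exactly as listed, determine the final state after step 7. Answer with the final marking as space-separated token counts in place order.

0 7 1

state after step 4 := [0 6 2]
step 5 (fire t3): [0 6 3]
step 6 (fire t1): [1 6 1]
step 7 (fire t4): [0 7 1]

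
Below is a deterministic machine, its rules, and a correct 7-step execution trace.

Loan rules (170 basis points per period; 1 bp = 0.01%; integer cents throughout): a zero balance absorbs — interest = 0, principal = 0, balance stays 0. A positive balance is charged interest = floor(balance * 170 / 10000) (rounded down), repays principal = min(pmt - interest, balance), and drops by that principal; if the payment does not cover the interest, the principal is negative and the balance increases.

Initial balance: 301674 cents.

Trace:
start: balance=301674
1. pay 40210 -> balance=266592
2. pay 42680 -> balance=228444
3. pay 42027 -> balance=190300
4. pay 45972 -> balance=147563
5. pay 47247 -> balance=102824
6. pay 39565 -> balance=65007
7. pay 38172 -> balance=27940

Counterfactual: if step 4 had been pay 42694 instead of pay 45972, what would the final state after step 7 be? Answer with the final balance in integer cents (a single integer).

31387

(re-executing from step 4 with the substitution; state before step 4: balance=190300)
4. pay 42694 -> balance=150841
5. pay 47247 -> balance=106158
6. pay 39565 -> balance=68397
7. pay 38172 -> balance=31387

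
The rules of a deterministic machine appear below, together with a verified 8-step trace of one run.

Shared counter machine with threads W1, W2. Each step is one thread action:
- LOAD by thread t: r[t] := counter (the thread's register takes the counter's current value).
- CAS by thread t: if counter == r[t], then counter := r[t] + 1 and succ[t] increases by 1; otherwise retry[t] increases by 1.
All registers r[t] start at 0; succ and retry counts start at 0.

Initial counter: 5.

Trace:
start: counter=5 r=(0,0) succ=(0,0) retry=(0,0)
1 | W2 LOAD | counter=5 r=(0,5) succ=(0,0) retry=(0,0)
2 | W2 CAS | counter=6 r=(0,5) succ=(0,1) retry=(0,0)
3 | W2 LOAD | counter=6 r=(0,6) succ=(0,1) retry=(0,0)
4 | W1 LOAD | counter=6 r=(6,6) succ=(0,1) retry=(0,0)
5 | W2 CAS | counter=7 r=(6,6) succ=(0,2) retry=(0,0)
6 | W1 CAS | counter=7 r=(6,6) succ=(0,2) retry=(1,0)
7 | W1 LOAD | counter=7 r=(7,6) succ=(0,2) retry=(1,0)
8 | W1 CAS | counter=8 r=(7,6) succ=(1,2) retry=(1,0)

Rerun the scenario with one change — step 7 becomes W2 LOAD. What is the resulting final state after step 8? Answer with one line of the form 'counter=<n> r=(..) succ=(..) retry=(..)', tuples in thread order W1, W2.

(re-executing from step 7 with the substitution; state before step 7: counter=7 r=(6,6) succ=(0,2) retry=(1,0))
7 | W2 LOAD | counter=7 r=(6,7) succ=(0,2) retry=(1,0)
8 | W1 CAS | counter=7 r=(6,7) succ=(0,2) retry=(2,0)

counter=7 r=(6,7) succ=(0,2) retry=(2,0)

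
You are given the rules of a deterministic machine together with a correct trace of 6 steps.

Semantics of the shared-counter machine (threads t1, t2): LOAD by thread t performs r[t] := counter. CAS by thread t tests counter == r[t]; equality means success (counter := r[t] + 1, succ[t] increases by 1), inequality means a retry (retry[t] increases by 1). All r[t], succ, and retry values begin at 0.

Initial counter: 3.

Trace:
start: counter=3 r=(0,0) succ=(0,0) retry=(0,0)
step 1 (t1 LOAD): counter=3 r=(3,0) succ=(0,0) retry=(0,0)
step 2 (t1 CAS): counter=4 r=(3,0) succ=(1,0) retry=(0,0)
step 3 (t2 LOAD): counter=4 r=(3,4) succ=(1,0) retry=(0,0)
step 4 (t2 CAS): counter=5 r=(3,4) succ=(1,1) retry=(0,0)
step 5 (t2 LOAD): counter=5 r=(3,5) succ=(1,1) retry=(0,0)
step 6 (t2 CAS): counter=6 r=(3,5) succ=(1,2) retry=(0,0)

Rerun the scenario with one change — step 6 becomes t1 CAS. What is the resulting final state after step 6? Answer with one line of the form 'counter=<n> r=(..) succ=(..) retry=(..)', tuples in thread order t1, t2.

(re-executing from step 6 with the substitution; state before step 6: counter=5 r=(3,5) succ=(1,1) retry=(0,0))
step 6 (t1 CAS): counter=5 r=(3,5) succ=(1,1) retry=(1,0)

counter=5 r=(3,5) succ=(1,1) retry=(1,0)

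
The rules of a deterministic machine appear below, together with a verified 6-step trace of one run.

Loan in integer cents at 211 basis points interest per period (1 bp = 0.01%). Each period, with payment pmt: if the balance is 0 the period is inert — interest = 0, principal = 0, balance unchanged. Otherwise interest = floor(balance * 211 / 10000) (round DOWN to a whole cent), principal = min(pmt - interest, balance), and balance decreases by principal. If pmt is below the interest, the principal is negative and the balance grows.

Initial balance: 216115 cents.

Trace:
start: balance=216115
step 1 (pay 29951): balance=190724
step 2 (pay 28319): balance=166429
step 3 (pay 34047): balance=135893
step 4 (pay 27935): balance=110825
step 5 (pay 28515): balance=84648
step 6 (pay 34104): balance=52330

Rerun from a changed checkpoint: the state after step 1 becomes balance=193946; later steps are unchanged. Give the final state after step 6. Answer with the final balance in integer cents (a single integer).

55906

state after step 1 := balance=193946
step 2 (pay 28319): balance=169719
step 3 (pay 34047): balance=139253
step 4 (pay 27935): balance=114256
step 5 (pay 28515): balance=88151
step 6 (pay 34104): balance=55906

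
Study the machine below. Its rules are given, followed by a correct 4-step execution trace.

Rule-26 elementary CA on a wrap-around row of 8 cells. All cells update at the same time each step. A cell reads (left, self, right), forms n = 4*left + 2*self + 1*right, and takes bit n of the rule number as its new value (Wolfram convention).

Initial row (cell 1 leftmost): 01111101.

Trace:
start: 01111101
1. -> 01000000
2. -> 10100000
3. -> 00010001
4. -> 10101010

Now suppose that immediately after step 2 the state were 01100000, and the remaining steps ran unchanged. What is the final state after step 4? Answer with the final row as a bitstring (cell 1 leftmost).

10001001

state after step 2 := 01100000
3. -> 11010000
4. -> 10001001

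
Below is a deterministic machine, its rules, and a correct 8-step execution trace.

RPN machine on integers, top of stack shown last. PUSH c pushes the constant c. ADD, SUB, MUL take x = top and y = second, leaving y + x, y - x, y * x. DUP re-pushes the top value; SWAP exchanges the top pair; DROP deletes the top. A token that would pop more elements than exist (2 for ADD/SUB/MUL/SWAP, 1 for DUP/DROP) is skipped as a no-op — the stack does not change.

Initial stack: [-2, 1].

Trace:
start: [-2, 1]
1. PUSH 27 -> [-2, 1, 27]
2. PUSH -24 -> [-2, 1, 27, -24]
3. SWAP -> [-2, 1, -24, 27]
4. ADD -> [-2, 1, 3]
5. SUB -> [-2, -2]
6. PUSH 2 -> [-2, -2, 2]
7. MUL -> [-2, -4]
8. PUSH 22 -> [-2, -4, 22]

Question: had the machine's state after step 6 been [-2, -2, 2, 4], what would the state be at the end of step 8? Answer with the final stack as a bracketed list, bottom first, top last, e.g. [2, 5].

[-2, -2, 8, 22]

state after step 6 := [-2, -2, 2, 4]
7. MUL -> [-2, -2, 8]
8. PUSH 22 -> [-2, -2, 8, 22]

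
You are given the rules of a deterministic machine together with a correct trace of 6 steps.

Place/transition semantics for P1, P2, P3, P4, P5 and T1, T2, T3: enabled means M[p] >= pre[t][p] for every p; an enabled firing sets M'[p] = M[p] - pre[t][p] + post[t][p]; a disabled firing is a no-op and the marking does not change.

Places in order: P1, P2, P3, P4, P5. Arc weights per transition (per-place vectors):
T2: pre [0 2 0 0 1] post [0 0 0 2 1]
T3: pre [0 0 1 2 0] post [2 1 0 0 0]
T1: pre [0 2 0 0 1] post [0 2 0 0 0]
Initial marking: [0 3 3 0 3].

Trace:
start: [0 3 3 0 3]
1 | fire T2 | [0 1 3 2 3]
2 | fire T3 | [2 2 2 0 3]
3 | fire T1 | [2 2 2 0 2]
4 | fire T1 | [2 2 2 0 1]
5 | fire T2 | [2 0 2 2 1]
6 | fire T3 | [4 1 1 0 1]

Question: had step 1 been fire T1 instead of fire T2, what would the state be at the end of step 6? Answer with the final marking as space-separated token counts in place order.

(re-executing from step 1 with the substitution; state before step 1: [0 3 3 0 3])
1 | fire T1 | [0 3 3 0 2]
2 | fire T3 | [0 3 3 0 2]
3 | fire T1 | [0 3 3 0 1]
4 | fire T1 | [0 3 3 0 0]
5 | fire T2 | [0 3 3 0 0]
6 | fire T3 | [0 3 3 0 0]

0 3 3 0 0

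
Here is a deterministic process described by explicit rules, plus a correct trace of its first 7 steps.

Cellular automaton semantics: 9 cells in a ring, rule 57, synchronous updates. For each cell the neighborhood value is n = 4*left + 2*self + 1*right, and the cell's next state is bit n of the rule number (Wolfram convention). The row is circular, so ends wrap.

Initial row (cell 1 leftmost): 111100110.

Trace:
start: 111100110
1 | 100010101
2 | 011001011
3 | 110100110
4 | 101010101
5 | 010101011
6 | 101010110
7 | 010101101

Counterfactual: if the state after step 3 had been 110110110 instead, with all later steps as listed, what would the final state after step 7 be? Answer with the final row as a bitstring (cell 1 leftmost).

state after step 3 := 110110110
4 | 101101101
5 | 011011011
6 | 110110110
7 | 101101101

101101101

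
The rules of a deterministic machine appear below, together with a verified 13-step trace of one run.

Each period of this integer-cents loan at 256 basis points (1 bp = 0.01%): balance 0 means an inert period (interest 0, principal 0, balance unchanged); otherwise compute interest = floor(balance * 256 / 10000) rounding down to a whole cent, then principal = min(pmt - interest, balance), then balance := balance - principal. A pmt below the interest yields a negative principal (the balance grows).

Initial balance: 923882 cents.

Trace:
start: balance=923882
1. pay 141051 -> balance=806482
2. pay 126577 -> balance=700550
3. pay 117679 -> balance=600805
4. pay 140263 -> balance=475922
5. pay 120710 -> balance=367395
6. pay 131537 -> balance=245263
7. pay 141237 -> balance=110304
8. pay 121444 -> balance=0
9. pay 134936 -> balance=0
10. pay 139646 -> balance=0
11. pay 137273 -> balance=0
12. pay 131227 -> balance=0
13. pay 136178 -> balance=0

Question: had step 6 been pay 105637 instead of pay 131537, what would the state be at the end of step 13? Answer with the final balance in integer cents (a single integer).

(re-executing from step 6 with the substitution; state before step 6: balance=367395)
6. pay 105637 -> balance=271163
7. pay 141237 -> balance=136867
8. pay 121444 -> balance=18926
9. pay 134936 -> balance=0
10. pay 139646 -> balance=0
11. pay 137273 -> balance=0
12. pay 131227 -> balance=0
13. pay 136178 -> balance=0

0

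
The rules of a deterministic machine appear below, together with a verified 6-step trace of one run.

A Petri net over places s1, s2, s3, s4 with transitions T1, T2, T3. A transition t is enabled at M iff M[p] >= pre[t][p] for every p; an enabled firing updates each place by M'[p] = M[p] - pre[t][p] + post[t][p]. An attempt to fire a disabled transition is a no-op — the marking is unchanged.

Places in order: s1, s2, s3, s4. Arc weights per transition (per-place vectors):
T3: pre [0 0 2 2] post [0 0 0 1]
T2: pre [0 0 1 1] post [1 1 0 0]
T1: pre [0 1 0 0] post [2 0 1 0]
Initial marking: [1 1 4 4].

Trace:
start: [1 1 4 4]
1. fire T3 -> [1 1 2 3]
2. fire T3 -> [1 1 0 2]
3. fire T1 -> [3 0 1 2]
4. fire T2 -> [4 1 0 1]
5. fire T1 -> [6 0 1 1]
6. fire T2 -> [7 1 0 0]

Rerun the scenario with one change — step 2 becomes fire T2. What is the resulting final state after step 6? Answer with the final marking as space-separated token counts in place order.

8 2 1 0

(re-executing from step 2 with the substitution; state before step 2: [1 1 2 3])
2. fire T2 -> [2 2 1 2]
3. fire T1 -> [4 1 2 2]
4. fire T2 -> [5 2 1 1]
5. fire T1 -> [7 1 2 1]
6. fire T2 -> [8 2 1 0]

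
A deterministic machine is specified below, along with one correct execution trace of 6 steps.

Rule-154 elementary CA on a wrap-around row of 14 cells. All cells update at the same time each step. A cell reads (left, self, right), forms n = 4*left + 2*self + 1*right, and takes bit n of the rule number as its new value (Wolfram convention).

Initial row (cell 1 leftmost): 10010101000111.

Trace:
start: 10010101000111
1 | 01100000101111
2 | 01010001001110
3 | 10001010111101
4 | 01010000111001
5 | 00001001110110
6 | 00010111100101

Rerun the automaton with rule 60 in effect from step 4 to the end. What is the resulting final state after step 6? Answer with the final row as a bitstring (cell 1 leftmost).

10011100011011

(re-executing steps 4..6 under rule 60; state before step 4: 10001010111101)
4 | 01001111100011
5 | 11101000010010
6 | 10011100011011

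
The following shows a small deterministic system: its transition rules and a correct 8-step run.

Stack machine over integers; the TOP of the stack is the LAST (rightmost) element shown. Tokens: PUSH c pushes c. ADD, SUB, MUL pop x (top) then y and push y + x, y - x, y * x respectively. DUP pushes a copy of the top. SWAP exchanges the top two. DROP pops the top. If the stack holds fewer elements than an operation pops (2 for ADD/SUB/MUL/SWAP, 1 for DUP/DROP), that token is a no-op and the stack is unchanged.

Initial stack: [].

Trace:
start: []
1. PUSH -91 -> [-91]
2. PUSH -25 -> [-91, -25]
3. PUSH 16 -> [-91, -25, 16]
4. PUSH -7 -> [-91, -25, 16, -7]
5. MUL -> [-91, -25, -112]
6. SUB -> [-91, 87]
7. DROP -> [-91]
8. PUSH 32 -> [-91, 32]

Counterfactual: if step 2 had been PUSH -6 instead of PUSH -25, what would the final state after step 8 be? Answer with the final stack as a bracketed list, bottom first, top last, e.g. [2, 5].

[-91, 32]

(re-executing from step 2 with the substitution; state before step 2: [-91])
2. PUSH -6 -> [-91, -6]
3. PUSH 16 -> [-91, -6, 16]
4. PUSH -7 -> [-91, -6, 16, -7]
5. MUL -> [-91, -6, -112]
6. SUB -> [-91, 106]
7. DROP -> [-91]
8. PUSH 32 -> [-91, 32]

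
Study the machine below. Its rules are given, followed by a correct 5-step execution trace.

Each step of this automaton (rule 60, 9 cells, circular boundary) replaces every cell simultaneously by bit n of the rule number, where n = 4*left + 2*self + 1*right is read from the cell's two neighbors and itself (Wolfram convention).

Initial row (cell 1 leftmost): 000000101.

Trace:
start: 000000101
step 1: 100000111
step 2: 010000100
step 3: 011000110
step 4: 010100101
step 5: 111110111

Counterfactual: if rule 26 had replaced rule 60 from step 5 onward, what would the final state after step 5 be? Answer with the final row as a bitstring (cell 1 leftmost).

000011000

(re-executing step 5 under rule 26; state before step 5: 010100101)
step 5: 000011000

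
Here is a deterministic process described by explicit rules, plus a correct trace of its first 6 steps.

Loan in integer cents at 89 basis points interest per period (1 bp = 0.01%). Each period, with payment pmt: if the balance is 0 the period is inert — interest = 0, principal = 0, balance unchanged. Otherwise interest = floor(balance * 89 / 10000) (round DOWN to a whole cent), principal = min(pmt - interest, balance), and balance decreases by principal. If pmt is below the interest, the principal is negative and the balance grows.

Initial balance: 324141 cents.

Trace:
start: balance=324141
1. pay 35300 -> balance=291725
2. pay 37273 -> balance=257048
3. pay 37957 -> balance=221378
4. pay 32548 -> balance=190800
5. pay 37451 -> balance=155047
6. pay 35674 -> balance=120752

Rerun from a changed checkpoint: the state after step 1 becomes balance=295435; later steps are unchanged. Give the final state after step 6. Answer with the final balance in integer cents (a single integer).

124631

state after step 1 := balance=295435
2. pay 37273 -> balance=260791
3. pay 37957 -> balance=225155
4. pay 32548 -> balance=194610
5. pay 37451 -> balance=158891
6. pay 35674 -> balance=124631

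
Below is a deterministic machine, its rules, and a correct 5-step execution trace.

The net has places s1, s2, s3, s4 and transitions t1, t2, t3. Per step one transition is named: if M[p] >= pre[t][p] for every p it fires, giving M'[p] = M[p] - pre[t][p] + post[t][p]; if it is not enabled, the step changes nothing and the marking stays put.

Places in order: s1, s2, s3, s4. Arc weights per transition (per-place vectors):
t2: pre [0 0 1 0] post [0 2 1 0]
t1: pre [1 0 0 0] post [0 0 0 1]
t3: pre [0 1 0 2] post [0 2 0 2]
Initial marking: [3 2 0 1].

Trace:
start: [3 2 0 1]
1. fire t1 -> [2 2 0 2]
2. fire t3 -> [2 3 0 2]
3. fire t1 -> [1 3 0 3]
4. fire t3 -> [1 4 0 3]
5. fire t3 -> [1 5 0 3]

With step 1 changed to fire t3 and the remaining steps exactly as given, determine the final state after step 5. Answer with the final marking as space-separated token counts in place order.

2 4 0 2

(re-executing from step 1 with the substitution; state before step 1: [3 2 0 1])
1. fire t3 -> [3 2 0 1]
2. fire t3 -> [3 2 0 1]
3. fire t1 -> [2 2 0 2]
4. fire t3 -> [2 3 0 2]
5. fire t3 -> [2 4 0 2]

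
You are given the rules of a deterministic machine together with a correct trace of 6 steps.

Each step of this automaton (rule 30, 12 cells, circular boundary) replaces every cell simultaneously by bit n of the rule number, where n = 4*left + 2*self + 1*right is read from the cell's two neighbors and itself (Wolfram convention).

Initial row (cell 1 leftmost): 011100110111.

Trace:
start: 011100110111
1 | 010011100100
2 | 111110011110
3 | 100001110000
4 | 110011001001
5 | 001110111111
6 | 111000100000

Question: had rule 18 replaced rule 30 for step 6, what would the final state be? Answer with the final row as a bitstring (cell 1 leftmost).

(re-executing step 6 under rule 18; state before step 6: 001110111111)
6 | 110000000000

110000000000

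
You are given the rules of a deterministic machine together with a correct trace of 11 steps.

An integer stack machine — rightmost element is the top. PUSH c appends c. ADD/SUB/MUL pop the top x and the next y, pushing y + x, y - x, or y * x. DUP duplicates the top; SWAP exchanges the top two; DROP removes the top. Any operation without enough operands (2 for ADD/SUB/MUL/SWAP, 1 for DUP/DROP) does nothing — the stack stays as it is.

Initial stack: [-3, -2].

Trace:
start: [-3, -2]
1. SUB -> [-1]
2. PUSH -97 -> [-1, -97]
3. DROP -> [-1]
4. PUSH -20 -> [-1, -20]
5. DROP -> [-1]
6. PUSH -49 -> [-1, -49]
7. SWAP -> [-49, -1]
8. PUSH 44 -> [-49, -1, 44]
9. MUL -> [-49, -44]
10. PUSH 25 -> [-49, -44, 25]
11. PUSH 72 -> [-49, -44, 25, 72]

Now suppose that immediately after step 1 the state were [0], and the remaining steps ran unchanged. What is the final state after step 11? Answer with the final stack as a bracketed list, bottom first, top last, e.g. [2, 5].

[-49, 0, 25, 72]

state after step 1 := [0]
2. PUSH -97 -> [0, -97]
3. DROP -> [0]
4. PUSH -20 -> [0, -20]
5. DROP -> [0]
6. PUSH -49 -> [0, -49]
7. SWAP -> [-49, 0]
8. PUSH 44 -> [-49, 0, 44]
9. MUL -> [-49, 0]
10. PUSH 25 -> [-49, 0, 25]
11. PUSH 72 -> [-49, 0, 25, 72]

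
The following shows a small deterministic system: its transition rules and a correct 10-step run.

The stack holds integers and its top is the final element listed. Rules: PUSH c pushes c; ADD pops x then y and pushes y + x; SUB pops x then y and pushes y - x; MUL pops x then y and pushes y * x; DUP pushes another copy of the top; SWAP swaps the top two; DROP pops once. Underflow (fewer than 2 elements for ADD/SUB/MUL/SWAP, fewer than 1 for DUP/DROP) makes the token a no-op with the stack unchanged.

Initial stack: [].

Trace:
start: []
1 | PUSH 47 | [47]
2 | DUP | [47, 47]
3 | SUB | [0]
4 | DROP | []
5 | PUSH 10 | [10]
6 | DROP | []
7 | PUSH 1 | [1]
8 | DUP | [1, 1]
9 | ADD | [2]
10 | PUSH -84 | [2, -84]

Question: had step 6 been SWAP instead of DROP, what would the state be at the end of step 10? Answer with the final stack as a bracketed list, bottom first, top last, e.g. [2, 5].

[10, 2, -84]

(re-executing from step 6 with the substitution; state before step 6: [10])
6 | SWAP | [10]
7 | PUSH 1 | [10, 1]
8 | DUP | [10, 1, 1]
9 | ADD | [10, 2]
10 | PUSH -84 | [10, 2, -84]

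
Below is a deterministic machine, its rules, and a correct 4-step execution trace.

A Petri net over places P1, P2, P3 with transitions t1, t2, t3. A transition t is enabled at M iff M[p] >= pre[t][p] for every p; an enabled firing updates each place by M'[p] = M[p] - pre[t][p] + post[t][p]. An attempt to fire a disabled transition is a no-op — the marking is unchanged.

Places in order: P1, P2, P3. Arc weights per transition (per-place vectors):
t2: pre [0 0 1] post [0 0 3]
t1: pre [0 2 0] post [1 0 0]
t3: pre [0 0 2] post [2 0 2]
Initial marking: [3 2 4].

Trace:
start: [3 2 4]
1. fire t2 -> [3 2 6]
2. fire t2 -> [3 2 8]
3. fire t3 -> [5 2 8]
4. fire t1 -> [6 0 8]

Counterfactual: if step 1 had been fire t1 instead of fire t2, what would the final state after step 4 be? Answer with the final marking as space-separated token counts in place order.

(re-executing from step 1 with the substitution; state before step 1: [3 2 4])
1. fire t1 -> [4 0 4]
2. fire t2 -> [4 0 6]
3. fire t3 -> [6 0 6]
4. fire t1 -> [6 0 6]

6 0 6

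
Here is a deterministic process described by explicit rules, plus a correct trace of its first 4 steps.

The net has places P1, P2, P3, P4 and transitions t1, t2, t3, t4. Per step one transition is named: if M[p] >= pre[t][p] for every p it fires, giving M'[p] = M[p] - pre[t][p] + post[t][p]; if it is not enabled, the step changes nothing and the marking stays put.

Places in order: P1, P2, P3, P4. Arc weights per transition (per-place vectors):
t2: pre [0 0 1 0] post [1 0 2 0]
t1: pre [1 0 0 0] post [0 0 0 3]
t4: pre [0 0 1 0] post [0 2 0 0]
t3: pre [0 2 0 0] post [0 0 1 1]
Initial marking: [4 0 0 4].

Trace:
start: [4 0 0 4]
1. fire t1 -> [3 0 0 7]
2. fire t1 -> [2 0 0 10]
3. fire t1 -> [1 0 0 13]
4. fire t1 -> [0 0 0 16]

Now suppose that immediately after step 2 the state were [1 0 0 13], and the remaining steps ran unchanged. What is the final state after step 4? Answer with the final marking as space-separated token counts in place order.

state after step 2 := [1 0 0 13]
3. fire t1 -> [0 0 0 16]
4. fire t1 -> [0 0 0 16]

0 0 0 16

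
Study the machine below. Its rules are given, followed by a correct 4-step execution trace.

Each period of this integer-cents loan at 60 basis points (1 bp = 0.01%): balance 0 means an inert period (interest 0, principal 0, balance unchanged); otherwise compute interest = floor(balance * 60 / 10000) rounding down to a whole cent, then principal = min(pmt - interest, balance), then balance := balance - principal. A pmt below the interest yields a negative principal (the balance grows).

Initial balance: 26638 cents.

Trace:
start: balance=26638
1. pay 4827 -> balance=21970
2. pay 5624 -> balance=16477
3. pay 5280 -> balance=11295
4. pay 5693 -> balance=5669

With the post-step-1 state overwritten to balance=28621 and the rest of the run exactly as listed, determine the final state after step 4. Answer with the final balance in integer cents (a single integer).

state after step 1 := balance=28621
2. pay 5624 -> balance=23168
3. pay 5280 -> balance=18027
4. pay 5693 -> balance=12442

12442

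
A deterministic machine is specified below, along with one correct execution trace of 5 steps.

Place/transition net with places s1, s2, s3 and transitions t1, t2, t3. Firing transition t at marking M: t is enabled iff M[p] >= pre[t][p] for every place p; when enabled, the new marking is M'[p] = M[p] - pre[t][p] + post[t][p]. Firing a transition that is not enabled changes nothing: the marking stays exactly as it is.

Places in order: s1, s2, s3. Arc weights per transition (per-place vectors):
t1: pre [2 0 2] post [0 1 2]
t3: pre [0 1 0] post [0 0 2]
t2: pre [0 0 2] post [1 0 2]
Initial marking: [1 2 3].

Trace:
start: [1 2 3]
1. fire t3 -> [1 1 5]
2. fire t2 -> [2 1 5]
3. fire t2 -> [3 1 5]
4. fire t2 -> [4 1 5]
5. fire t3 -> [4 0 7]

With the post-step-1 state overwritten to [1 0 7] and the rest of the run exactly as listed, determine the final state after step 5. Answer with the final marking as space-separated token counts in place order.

4 0 7

state after step 1 := [1 0 7]
2. fire t2 -> [2 0 7]
3. fire t2 -> [3 0 7]
4. fire t2 -> [4 0 7]
5. fire t3 -> [4 0 7]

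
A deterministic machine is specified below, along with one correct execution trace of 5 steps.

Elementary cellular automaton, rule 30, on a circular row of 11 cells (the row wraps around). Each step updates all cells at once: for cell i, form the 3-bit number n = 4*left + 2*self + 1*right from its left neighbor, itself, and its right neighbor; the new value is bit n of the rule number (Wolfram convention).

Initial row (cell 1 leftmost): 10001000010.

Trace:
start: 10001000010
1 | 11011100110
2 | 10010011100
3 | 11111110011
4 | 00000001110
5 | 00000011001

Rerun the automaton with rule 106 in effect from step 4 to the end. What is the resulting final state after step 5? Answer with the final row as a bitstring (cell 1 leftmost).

00000101110

(re-executing steps 4..5 under rule 106; state before step 4: 11111110011)
4 | 00000010110
5 | 00000101110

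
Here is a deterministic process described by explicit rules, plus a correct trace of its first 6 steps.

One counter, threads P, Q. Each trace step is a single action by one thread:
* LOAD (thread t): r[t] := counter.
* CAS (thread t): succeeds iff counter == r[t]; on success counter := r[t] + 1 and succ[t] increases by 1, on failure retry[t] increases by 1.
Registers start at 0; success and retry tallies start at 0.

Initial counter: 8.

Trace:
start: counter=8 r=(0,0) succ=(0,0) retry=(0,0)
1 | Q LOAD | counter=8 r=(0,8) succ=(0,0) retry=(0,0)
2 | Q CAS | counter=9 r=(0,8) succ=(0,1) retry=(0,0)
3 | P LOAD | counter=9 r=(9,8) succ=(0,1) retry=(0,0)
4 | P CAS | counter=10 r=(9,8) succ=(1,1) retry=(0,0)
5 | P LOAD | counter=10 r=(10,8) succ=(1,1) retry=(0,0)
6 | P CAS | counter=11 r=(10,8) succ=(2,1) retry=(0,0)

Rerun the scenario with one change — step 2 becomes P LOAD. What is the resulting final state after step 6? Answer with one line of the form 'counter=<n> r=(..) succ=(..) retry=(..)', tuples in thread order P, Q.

counter=10 r=(9,8) succ=(2,0) retry=(0,0)

(re-executing from step 2 with the substitution; state before step 2: counter=8 r=(0,8) succ=(0,0) retry=(0,0))
2 | P LOAD | counter=8 r=(8,8) succ=(0,0) retry=(0,0)
3 | P LOAD | counter=8 r=(8,8) succ=(0,0) retry=(0,0)
4 | P CAS | counter=9 r=(8,8) succ=(1,0) retry=(0,0)
5 | P LOAD | counter=9 r=(9,8) succ=(1,0) retry=(0,0)
6 | P CAS | counter=10 r=(9,8) succ=(2,0) retry=(0,0)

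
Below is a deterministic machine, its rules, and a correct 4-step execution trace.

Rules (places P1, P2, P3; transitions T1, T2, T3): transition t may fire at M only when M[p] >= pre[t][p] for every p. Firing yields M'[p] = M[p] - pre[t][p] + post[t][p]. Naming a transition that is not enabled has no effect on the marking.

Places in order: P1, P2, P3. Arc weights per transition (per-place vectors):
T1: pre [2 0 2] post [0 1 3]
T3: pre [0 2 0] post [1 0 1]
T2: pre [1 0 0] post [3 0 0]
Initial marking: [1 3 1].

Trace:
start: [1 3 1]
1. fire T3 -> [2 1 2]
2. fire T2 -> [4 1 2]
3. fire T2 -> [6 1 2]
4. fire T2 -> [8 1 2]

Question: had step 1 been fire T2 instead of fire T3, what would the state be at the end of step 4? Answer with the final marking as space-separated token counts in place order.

9 3 1

(re-executing from step 1 with the substitution; state before step 1: [1 3 1])
1. fire T2 -> [3 3 1]
2. fire T2 -> [5 3 1]
3. fire T2 -> [7 3 1]
4. fire T2 -> [9 3 1]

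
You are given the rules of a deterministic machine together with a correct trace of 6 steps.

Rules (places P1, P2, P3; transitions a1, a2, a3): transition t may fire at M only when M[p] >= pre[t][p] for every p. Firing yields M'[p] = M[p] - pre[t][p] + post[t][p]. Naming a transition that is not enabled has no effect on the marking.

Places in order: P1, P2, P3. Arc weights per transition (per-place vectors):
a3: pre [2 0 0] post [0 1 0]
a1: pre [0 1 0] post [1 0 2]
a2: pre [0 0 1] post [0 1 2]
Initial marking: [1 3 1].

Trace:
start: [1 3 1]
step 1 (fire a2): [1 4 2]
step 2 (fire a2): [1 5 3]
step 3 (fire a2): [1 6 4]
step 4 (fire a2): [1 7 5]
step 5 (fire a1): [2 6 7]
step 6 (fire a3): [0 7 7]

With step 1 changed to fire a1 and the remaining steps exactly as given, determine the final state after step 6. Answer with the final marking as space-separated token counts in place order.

1 5 8

(re-executing from step 1 with the substitution; state before step 1: [1 3 1])
step 1 (fire a1): [2 2 3]
step 2 (fire a2): [2 3 4]
step 3 (fire a2): [2 4 5]
step 4 (fire a2): [2 5 6]
step 5 (fire a1): [3 4 8]
step 6 (fire a3): [1 5 8]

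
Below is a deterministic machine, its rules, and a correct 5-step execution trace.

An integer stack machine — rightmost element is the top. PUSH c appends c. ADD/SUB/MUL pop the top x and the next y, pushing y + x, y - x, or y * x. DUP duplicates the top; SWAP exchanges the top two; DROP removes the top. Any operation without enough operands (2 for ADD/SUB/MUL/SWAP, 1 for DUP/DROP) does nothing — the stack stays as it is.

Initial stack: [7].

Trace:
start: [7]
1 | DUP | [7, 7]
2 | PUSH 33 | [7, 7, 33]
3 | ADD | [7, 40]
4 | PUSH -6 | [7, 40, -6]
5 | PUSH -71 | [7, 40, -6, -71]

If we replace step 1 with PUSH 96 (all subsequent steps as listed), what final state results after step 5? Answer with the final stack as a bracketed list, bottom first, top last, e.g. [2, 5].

[7, 129, -6, -71]

(re-executing from step 1 with the substitution; state before step 1: [7])
1 | PUSH 96 | [7, 96]
2 | PUSH 33 | [7, 96, 33]
3 | ADD | [7, 129]
4 | PUSH -6 | [7, 129, -6]
5 | PUSH -71 | [7, 129, -6, -71]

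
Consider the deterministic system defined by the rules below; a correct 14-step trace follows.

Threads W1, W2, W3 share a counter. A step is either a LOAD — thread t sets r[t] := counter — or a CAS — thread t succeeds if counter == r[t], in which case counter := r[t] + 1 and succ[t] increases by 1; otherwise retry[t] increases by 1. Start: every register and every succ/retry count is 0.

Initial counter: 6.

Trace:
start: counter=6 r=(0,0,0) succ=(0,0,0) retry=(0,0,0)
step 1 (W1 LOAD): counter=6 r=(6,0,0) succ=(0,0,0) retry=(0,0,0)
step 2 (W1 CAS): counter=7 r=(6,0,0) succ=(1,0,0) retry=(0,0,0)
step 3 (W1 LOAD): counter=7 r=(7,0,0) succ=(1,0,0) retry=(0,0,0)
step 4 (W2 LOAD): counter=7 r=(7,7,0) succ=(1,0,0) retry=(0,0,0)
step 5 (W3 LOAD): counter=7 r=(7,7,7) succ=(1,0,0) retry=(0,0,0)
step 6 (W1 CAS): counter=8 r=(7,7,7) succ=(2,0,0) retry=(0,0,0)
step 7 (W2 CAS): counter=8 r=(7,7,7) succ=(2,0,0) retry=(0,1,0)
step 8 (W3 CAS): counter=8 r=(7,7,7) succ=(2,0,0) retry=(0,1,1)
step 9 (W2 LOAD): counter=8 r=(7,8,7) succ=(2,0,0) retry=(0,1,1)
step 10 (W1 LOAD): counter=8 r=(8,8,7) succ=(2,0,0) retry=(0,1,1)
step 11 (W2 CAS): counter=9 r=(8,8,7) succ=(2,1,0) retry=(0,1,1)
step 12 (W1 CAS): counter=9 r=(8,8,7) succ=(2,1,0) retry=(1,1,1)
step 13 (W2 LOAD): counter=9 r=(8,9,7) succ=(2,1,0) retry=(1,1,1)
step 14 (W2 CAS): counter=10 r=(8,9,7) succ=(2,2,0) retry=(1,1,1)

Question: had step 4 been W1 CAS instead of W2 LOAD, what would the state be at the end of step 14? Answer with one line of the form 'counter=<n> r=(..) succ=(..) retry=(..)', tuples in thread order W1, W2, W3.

(re-executing from step 4 with the substitution; state before step 4: counter=7 r=(7,0,0) succ=(1,0,0) retry=(0,0,0))
step 4 (W1 CAS): counter=8 r=(7,0,0) succ=(2,0,0) retry=(0,0,0)
step 5 (W3 LOAD): counter=8 r=(7,0,8) succ=(2,0,0) retry=(0,0,0)
step 6 (W1 CAS): counter=8 r=(7,0,8) succ=(2,0,0) retry=(1,0,0)
step 7 (W2 CAS): counter=8 r=(7,0,8) succ=(2,0,0) retry=(1,1,0)
step 8 (W3 CAS): counter=9 r=(7,0,8) succ=(2,0,1) retry=(1,1,0)
step 9 (W2 LOAD): counter=9 r=(7,9,8) succ=(2,0,1) retry=(1,1,0)
step 10 (W1 LOAD): counter=9 r=(9,9,8) succ=(2,0,1) retry=(1,1,0)
step 11 (W2 CAS): counter=10 r=(9,9,8) succ=(2,1,1) retry=(1,1,0)
step 12 (W1 CAS): counter=10 r=(9,9,8) succ=(2,1,1) retry=(2,1,0)
step 13 (W2 LOAD): counter=10 r=(9,10,8) succ=(2,1,1) retry=(2,1,0)
step 14 (W2 CAS): counter=11 r=(9,10,8) succ=(2,2,1) retry=(2,1,0)

counter=11 r=(9,10,8) succ=(2,2,1) retry=(2,1,0)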